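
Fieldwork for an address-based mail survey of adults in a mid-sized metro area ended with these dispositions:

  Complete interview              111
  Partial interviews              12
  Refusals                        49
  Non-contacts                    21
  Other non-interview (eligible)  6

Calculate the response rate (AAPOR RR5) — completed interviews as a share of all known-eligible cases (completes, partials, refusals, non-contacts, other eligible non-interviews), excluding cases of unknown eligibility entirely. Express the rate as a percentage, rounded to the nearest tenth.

Num: 111
Denom: 111 + 12 + 49 + 21 + 6 = 199
RR5 = 111 / 199 = 0.5578

55.8%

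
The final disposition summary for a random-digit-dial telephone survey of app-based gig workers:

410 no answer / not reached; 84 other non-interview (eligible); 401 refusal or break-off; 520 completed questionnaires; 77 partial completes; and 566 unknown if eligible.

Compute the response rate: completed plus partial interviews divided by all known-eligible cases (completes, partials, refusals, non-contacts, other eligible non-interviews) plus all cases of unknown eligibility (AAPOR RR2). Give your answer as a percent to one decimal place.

29.0%

Top: 520 + 77 = 597
Denom: 520 + 77 + 401 + 410 + 84 + 566 = 2058
RR2 = 597 / 2058 = 0.2901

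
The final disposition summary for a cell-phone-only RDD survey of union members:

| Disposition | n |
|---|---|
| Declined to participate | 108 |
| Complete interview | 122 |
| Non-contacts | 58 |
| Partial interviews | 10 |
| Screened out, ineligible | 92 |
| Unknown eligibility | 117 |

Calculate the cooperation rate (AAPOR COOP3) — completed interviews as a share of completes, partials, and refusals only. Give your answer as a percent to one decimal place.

Numerator → 122
Denominator → 122 + 10 + 108 = 240
COOP3 = 122 / 240 = 0.5083

50.8%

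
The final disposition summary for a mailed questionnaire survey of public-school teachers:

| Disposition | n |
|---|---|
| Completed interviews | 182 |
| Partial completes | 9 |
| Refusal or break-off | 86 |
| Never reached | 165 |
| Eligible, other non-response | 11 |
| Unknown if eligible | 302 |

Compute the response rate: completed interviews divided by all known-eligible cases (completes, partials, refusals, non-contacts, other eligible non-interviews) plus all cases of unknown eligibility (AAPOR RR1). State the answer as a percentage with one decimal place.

24.1%

Num: 182
Denominator: 182 + 9 + 86 + 165 + 11 + 302 = 755
RR1 = 182 / 755 = 0.2411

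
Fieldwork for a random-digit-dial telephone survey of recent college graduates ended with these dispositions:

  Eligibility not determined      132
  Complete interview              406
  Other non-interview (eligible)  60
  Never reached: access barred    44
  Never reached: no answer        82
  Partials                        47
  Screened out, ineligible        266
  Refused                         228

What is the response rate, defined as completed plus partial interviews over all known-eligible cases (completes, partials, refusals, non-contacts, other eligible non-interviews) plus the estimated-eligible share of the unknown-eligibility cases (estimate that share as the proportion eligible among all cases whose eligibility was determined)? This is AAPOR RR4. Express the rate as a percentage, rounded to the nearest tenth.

46.8%

No answer / not reached = 82 + 44 = 126
Num: 406 + 47 = 453
Eligible (known): 406 + 47 + 228 + 126 + 60 = 867
e = 867 / (867 + 266) = 867 / 1133 = 0.7652
e × U: 0.7652 × 132 = 101.01
Denom: 867 + 101.01 = 968.01
RR4 = 453 / 968.01 = 0.4680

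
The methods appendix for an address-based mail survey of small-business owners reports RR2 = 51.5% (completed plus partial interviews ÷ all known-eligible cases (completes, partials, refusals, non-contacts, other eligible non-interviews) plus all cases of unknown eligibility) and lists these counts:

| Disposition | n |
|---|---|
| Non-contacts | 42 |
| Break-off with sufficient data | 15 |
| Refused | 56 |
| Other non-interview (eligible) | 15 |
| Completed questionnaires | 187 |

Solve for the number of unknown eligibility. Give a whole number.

Numerator → 187 + 15 = 202
RR2 = 202 / D = 0.515
D = 202 / 0.515 = 392.2
Other denominator terms total 315
unknown eligibility = 392.2 − 315 ≈ 77

77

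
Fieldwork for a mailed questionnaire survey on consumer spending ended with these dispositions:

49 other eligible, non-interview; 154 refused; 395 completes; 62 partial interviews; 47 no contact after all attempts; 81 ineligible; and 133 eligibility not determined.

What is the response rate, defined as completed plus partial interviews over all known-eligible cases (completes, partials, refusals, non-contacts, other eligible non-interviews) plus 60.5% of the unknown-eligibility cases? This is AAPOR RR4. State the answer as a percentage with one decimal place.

Num = 395 + 62 = 457
Determined eligible = 395 + 62 + 154 + 47 + 49 = 707
Estimated eligible among unknowns = 0.6050 × 133 = 80.47
Base = 707 + 80.47 = 787.47
RR4 = 457 / 787.47 = 0.5803

58.0%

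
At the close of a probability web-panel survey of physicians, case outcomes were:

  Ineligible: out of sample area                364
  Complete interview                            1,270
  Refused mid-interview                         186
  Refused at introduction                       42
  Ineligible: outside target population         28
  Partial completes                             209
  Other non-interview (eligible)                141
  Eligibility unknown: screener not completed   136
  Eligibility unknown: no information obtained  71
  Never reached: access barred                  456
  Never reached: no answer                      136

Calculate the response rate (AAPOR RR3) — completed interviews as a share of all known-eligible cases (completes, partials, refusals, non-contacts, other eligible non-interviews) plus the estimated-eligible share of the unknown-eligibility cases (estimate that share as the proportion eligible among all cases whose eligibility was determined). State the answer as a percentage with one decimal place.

Refusal or break-off = 42 + 186 = 228
Non-contacts = 136 + 456 = 592
Undetermined eligibility = 136 + 71 = 207
Not eligible = 28 + 364 = 392
Numerator = 1270
Eligible (known) = 1270 + 209 + 228 + 592 + 141 = 2440
e = 2440 / (2440 + 392) = 2440 / 2832 = 0.8616
Eligible share of unknowns = 0.8616 × 207 = 178.35
Denom = 2440 + 178.35 = 2618.35
RR3 = 1270 / 2618.35 = 0.4850

48.5%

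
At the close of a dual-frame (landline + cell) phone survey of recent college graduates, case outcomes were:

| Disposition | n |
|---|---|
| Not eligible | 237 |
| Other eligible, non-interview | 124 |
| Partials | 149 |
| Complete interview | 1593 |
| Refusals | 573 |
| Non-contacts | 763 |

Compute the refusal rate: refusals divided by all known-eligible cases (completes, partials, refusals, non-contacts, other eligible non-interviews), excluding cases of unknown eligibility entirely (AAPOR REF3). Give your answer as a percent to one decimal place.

17.9%

Num: 573
Base: 1593 + 149 + 573 + 763 + 124 = 3202
REF3 = 573 / 3202 = 0.1790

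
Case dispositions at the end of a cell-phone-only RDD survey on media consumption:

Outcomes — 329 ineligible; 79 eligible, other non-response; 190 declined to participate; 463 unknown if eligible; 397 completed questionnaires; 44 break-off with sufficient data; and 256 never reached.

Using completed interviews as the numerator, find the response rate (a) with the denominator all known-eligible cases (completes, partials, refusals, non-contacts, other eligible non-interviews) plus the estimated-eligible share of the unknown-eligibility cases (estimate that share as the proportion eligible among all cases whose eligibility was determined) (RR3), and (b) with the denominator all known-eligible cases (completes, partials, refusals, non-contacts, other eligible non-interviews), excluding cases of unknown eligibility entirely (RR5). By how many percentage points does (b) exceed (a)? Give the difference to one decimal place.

10.8

Top → 397
Known eligible → 397 + 44 + 190 + 256 + 79 = 966
e = 966 / (966 + 329) = 966 / 1295 = 0.7459
e × U → 0.7459 × 463 = 345.35
Base → 966 + 345.35 = 1311.35
RR3 = 397 / 1311.35 = 0.3027
Base → 397 + 44 + 190 + 256 + 79 = 966
RR5 = 397 / 966 = 0.4110
Difference = 41.10 − 30.27 = 10.83 percentage points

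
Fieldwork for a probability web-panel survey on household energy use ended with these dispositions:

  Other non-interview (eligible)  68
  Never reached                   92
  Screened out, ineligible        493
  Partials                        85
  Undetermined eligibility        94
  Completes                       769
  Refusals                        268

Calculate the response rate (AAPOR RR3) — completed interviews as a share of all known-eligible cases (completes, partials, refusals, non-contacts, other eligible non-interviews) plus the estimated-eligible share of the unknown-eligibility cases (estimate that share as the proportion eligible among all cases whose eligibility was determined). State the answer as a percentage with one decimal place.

Num: 769
Determined eligible: 769 + 85 + 268 + 92 + 68 = 1282
e = 1282 / (1282 + 493) = 1282 / 1775 = 0.7223
Eligible share of unknowns: 0.7223 × 94 = 67.90
Denom: 1282 + 67.90 = 1349.90
RR3 = 769 / 1349.90 = 0.5697

57.0%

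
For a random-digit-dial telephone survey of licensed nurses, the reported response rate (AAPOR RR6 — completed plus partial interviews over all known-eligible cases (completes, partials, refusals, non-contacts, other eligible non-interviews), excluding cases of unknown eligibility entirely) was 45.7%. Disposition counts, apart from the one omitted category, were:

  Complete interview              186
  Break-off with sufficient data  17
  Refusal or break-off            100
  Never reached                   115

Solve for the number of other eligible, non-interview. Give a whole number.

Num = 186 + 17 = 203
RR6 = 203 / D = 0.457
D = 203 / 0.457 = 444.2
Other denominator terms total 418
other eligible, non-interview = 444.2 − 418 ≈ 26

26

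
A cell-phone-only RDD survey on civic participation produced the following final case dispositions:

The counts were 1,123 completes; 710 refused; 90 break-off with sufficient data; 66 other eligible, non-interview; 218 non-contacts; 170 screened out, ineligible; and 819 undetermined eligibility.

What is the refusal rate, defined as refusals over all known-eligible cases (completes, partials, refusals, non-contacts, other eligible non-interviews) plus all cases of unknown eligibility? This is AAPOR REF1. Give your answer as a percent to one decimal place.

23.5%

Numerator = 710
Denom = 1123 + 90 + 710 + 218 + 66 + 819 = 3026
REF1 = 710 / 3026 = 0.2346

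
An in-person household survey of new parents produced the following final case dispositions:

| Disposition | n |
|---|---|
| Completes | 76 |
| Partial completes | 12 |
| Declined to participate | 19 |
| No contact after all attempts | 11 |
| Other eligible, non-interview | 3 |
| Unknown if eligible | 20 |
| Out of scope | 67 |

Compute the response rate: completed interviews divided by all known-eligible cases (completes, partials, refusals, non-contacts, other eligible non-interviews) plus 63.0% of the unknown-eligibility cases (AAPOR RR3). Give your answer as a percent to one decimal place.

Num → 76
Known eligible → 76 + 12 + 19 + 11 + 3 = 121
Estimated eligible among unknowns → 0.6300 × 20 = 12.60
Denominator → 121 + 12.60 = 133.60
RR3 = 76 / 133.60 = 0.5689

56.9%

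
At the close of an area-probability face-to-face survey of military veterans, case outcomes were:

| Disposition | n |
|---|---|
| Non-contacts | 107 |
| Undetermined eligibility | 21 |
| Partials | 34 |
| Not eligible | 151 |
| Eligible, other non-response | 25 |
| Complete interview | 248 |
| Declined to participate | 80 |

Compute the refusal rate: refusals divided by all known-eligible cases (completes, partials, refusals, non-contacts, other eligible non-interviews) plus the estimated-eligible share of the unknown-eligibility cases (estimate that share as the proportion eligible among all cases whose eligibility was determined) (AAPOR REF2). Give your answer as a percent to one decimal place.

15.7%

Top → 80
Known eligible → 248 + 34 + 80 + 107 + 25 = 494
e = 494 / (494 + 151) = 494 / 645 = 0.7659
Estimated eligible among unknowns → 0.7659 × 21 = 16.08
Denominator → 494 + 16.08 = 510.08
REF2 = 80 / 510.08 = 0.1568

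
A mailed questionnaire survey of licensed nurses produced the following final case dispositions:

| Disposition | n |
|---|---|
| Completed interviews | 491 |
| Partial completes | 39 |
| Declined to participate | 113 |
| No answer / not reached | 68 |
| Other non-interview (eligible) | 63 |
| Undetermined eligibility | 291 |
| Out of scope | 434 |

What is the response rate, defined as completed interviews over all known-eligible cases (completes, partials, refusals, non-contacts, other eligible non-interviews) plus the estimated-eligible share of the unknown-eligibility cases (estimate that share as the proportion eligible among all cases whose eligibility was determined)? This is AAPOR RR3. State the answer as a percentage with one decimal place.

51.1%

Top → 491
Determined eligible → 491 + 39 + 113 + 68 + 63 = 774
e = 774 / (774 + 434) = 774 / 1208 = 0.6407
e × U → 0.6407 × 291 = 186.44
Base → 774 + 186.44 = 960.44
RR3 = 491 / 960.44 = 0.5112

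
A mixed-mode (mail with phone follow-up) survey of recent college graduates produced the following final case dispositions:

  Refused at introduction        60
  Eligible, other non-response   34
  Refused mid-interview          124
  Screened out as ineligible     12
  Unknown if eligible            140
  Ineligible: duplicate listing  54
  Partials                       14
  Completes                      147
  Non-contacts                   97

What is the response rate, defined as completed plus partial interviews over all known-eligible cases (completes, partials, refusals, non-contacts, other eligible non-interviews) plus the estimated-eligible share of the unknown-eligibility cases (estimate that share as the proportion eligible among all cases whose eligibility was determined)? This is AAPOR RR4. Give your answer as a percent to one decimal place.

Declined to participate = 60 + 124 = 184
Out of scope = 12 + 54 = 66
Numerator: 147 + 14 = 161
Known eligible: 147 + 14 + 184 + 97 + 34 = 476
e = 476 / (476 + 66) = 476 / 542 = 0.8782
Eligible share of unknowns: 0.8782 × 140 = 122.95
Denom: 476 + 122.95 = 598.95
RR4 = 161 / 598.95 = 0.2688

26.9%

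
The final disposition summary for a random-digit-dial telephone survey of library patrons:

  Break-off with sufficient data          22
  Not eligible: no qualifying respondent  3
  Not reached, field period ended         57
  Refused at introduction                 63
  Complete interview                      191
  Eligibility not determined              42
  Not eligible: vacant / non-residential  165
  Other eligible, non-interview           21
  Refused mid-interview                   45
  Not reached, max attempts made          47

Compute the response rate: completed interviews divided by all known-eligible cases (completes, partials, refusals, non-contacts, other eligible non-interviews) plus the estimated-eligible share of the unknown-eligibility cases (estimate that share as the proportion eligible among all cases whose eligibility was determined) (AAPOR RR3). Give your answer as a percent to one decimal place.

40.1%

Refusals = 63 + 45 = 108
Never reached = 57 + 47 = 104
Out of scope = 3 + 165 = 168
Numerator = 191
Determined eligible = 191 + 22 + 108 + 104 + 21 = 446
e = 446 / (446 + 168) = 446 / 614 = 0.7264
Estimated eligible among unknowns = 0.7264 × 42 = 30.51
Denominator = 446 + 30.51 = 476.51
RR3 = 191 / 476.51 = 0.4008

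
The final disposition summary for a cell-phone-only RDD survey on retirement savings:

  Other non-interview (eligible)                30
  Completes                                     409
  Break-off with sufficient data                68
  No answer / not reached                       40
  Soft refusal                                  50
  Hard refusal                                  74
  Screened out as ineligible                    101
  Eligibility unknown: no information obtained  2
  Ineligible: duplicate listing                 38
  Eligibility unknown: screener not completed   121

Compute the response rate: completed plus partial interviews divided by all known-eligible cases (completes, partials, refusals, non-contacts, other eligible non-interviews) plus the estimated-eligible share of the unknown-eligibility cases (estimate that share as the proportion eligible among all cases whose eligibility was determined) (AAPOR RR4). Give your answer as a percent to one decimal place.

61.7%

Refusals = 74 + 50 = 124
Eligibility not determined = 121 + 2 = 123
Ineligible = 101 + 38 = 139
Numerator = 409 + 68 = 477
Determined eligible = 409 + 68 + 124 + 40 + 30 = 671
e = 671 / (671 + 139) = 671 / 810 = 0.8284
Estimated eligible among unknowns = 0.8284 × 123 = 101.89
Base = 671 + 101.89 = 772.89
RR4 = 477 / 772.89 = 0.6172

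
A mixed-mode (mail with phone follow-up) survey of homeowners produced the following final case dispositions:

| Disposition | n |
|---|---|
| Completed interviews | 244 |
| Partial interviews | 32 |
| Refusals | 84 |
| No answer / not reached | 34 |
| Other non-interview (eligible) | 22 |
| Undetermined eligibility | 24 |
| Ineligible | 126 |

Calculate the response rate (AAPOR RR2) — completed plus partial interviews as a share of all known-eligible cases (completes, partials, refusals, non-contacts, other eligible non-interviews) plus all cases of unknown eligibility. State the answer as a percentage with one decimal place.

Num: 244 + 32 = 276
Denominator: 244 + 32 + 84 + 34 + 22 + 24 = 440
RR2 = 276 / 440 = 0.6273

62.7%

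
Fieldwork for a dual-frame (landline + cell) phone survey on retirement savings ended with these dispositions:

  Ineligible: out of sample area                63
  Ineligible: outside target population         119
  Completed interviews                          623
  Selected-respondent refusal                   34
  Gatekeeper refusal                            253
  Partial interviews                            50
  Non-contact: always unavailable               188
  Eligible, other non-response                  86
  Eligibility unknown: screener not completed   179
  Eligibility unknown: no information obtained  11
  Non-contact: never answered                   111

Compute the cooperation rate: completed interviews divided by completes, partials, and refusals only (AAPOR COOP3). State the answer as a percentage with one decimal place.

Refusal or break-off = 253 + 34 = 287
No answer / not reached = 111 + 188 = 299
Eligibility not determined = 179 + 11 = 190
Not eligible = 119 + 63 = 182
Numerator → 623
Base → 623 + 50 + 287 = 960
COOP3 = 623 / 960 = 0.6490

64.9%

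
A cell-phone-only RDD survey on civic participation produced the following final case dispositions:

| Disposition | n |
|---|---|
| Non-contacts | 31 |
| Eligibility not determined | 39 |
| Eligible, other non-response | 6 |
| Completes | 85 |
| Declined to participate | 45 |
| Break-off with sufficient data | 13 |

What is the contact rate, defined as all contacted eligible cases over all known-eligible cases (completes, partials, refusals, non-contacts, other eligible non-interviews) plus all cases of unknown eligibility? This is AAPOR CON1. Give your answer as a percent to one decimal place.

68.0%

Num: 85 + 13 + 45 + 6 = 149
Denom: 85 + 13 + 45 + 31 + 6 + 39 = 219
CON1 = 149 / 219 = 0.6804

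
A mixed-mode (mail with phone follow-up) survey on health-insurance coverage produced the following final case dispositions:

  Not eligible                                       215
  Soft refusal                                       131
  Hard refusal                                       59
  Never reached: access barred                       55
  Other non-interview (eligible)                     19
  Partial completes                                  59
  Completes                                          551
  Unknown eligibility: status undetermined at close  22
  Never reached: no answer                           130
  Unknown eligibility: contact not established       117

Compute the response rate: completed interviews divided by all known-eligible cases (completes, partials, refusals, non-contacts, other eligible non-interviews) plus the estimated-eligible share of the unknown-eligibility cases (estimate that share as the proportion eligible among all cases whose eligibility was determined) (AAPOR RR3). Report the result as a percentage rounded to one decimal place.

49.3%

Declined to participate = 59 + 131 = 190
No contact after all attempts = 130 + 55 = 185
Unknown if eligible = 117 + 22 = 139
Num → 551
Determined eligible → 551 + 59 + 190 + 185 + 19 = 1004
e = 1004 / (1004 + 215) = 1004 / 1219 = 0.8236
Estimated eligible among unknowns → 0.8236 × 139 = 114.48
Denom → 1004 + 114.48 = 1118.48
RR3 = 551 / 1118.48 = 0.4926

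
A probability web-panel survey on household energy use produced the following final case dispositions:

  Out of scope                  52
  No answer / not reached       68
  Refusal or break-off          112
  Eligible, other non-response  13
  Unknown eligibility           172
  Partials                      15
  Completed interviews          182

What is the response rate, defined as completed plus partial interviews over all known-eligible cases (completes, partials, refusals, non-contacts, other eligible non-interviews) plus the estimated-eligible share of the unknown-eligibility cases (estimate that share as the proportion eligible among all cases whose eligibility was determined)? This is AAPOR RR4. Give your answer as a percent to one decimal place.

Top = 182 + 15 = 197
Known eligible = 182 + 15 + 112 + 68 + 13 = 390
e = 390 / (390 + 52) = 390 / 442 = 0.8824
e × U = 0.8824 × 172 = 151.77
Denom = 390 + 151.77 = 541.77
RR4 = 197 / 541.77 = 0.3636

36.4%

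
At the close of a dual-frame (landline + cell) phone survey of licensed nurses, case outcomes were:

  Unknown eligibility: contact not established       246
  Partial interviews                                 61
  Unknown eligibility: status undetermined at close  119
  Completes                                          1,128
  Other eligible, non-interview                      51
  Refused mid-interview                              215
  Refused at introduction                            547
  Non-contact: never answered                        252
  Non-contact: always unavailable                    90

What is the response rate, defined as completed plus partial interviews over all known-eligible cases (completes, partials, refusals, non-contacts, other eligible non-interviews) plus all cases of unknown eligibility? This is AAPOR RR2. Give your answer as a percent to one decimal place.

43.9%

Refusal or break-off = 547 + 215 = 762
Never reached = 252 + 90 = 342
Eligibility not determined = 246 + 119 = 365
Top: 1128 + 61 = 1189
Denominator: 1128 + 61 + 762 + 342 + 51 + 365 = 2709
RR2 = 1189 / 2709 = 0.4389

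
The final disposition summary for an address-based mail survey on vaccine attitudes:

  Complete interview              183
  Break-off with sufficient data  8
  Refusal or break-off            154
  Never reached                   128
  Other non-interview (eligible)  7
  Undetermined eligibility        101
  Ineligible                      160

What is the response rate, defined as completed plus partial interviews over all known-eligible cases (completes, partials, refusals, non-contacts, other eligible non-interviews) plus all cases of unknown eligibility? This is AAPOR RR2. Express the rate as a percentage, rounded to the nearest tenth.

32.9%

Numerator → 183 + 8 = 191
Denominator → 183 + 8 + 154 + 128 + 7 + 101 = 581
RR2 = 191 / 581 = 0.3287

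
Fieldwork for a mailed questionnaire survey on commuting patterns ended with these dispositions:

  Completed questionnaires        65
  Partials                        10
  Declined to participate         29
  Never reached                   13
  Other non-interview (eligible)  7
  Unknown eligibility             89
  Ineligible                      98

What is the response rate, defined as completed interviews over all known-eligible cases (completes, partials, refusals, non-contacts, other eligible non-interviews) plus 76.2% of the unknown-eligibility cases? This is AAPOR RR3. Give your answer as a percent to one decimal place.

33.9%

Numerator: 65
Known eligible: 65 + 10 + 29 + 13 + 7 = 124
Estimated eligible among unknowns: 0.7620 × 89 = 67.82
Denom: 124 + 67.82 = 191.82
RR3 = 65 / 191.82 = 0.3389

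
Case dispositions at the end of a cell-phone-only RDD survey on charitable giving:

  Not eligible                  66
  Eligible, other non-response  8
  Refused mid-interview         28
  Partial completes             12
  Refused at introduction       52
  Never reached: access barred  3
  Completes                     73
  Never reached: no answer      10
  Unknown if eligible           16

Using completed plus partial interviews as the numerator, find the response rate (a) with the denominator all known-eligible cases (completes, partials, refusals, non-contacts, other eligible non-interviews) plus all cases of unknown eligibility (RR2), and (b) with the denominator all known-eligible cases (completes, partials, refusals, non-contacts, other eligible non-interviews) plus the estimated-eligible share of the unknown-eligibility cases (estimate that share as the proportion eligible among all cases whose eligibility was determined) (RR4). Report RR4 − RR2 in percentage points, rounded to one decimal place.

Refusals = 52 + 28 = 80
Non-contacts = 10 + 3 = 13
Num: 73 + 12 = 85
Denominator: 73 + 12 + 80 + 13 + 8 + 16 = 202
RR2 = 85 / 202 = 0.4208
Eligible (known): 73 + 12 + 80 + 13 + 8 = 186
e = 186 / (186 + 66) = 186 / 252 = 0.7381
Estimated eligible among unknowns: 0.7381 × 16 = 11.81
Denominator: 186 + 11.81 = 197.81
RR4 = 85 / 197.81 = 0.4297
Difference = 42.97 − 42.08 = 0.89 percentage points

0.9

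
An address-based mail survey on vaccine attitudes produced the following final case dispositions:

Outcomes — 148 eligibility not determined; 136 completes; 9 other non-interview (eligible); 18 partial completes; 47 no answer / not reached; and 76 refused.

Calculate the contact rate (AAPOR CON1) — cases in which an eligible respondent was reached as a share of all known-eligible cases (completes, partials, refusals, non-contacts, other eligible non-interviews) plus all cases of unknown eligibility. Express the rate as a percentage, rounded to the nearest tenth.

Num → 136 + 18 + 76 + 9 = 239
Denominator → 136 + 18 + 76 + 47 + 9 + 148 = 434
CON1 = 239 / 434 = 0.5507

55.1%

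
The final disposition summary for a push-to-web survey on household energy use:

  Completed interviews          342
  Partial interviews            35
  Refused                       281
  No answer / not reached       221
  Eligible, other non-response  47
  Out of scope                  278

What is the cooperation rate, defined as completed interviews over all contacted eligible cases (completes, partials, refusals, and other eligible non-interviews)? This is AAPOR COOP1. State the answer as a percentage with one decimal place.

Num → 342
Denominator → 342 + 35 + 281 + 47 = 705
COOP1 = 342 / 705 = 0.4851

48.5%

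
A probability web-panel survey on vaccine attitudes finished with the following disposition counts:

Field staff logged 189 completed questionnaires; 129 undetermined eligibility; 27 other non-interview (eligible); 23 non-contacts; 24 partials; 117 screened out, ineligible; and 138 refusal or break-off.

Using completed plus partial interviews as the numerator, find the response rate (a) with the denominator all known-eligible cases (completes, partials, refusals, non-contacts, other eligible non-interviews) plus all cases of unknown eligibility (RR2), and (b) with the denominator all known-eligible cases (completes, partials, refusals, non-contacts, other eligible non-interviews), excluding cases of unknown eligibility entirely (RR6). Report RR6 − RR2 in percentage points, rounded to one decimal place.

Top → 189 + 24 = 213
Denominator → 189 + 24 + 138 + 23 + 27 + 129 = 530
RR2 = 213 / 530 = 0.4019
Denominator → 189 + 24 + 138 + 23 + 27 = 401
RR6 = 213 / 401 = 0.5312
Difference = 53.12 − 40.19 = 12.93 percentage points

12.9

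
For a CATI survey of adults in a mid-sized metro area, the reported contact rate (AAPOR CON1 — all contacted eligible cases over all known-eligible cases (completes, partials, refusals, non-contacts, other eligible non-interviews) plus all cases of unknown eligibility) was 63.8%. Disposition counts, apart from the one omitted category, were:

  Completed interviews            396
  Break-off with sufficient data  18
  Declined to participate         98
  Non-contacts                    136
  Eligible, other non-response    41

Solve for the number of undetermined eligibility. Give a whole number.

Numerator: 396 + 18 + 98 + 41 = 553
CON1 = 553 / D = 0.638
D = 553 / 0.638 = 866.8
Rest of base = 689
undetermined eligibility = 866.8 − 689 ≈ 178

178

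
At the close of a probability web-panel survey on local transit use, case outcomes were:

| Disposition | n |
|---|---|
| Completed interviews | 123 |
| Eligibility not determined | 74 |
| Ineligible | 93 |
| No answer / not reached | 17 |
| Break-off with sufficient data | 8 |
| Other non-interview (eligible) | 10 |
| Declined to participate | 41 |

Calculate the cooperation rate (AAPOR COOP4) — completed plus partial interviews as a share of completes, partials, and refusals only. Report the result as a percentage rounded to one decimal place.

Top = 123 + 8 = 131
Denom = 123 + 8 + 41 = 172
COOP4 = 131 / 172 = 0.7616

76.2%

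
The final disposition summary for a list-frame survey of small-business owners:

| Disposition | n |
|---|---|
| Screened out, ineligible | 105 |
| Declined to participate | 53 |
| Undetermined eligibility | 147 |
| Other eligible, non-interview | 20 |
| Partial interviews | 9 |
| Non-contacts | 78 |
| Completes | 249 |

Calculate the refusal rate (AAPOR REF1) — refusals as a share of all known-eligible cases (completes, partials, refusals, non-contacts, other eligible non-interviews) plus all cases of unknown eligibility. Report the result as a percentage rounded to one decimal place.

Num → 53
Base → 249 + 9 + 53 + 78 + 20 + 147 = 556
REF1 = 53 / 556 = 0.0953

9.5%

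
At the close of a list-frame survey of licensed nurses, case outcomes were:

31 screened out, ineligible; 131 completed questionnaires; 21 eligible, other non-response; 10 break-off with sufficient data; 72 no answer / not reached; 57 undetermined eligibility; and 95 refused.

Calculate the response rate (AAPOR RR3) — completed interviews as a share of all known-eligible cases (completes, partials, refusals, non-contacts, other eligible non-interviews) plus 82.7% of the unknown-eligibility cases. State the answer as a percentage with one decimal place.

Top: 131
Determined eligible: 131 + 10 + 95 + 72 + 21 = 329
Eligible share of unknowns: 0.8270 × 57 = 47.14
Denom: 329 + 47.14 = 376.14
RR3 = 131 / 376.14 = 0.3483

34.8%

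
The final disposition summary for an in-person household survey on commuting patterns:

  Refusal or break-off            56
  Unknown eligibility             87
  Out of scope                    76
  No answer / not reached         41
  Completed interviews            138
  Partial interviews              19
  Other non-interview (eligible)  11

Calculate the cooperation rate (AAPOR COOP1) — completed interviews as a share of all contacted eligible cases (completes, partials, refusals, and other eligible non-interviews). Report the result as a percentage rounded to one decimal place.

61.6%

Num = 138
Denom = 138 + 19 + 56 + 11 = 224
COOP1 = 138 / 224 = 0.6161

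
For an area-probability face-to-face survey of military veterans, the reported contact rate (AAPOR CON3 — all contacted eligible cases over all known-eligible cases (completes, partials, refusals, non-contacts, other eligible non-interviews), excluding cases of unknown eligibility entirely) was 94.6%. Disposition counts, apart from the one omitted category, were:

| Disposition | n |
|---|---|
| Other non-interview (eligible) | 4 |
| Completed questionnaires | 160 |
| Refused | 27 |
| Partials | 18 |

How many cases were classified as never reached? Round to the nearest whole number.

12

Numerator = 160 + 18 + 27 + 4 = 209
CON3 = 209 / D = 0.946
D = 209 / 0.946 = 220.9
Rest of base = 209
never reached = 220.9 − 209 ≈ 12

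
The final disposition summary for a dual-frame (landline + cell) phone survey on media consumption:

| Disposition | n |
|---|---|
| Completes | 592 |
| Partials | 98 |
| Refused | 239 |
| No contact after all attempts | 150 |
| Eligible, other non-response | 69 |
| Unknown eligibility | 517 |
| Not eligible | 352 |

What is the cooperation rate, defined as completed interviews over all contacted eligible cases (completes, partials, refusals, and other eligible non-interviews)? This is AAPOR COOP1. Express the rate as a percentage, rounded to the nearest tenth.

Numerator = 592
Base = 592 + 98 + 239 + 69 = 998
COOP1 = 592 / 998 = 0.5932

59.3%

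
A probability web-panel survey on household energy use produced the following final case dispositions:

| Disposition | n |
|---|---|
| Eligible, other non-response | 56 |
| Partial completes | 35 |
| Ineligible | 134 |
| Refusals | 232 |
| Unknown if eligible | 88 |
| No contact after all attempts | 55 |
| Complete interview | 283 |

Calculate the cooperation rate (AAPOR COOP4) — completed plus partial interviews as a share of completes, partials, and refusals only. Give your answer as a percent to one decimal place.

Num: 283 + 35 = 318
Base: 283 + 35 + 232 = 550
COOP4 = 318 / 550 = 0.5782

57.8%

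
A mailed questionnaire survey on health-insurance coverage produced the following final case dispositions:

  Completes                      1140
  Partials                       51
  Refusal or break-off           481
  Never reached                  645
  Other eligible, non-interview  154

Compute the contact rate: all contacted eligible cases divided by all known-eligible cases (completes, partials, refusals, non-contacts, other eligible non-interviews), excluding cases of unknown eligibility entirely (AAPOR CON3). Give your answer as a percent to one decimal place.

73.9%

Numerator = 1140 + 51 + 481 + 154 = 1826
Base = 1140 + 51 + 481 + 645 + 154 = 2471
CON3 = 1826 / 2471 = 0.7390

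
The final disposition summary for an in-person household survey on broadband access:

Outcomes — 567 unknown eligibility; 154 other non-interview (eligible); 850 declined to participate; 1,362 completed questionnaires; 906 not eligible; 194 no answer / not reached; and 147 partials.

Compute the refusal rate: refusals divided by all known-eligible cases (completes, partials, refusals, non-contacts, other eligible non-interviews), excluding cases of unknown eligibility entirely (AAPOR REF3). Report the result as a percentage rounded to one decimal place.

Top → 850
Base → 1362 + 147 + 850 + 194 + 154 = 2707
REF3 = 850 / 2707 = 0.3140

31.4%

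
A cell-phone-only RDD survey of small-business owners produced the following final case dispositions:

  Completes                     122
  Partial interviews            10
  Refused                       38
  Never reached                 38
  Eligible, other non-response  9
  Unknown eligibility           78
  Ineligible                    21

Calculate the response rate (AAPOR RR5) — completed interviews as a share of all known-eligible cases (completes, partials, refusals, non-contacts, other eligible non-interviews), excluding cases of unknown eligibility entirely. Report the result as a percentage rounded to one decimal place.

Numerator → 122
Denominator → 122 + 10 + 38 + 38 + 9 = 217
RR5 = 122 / 217 = 0.5622

56.2%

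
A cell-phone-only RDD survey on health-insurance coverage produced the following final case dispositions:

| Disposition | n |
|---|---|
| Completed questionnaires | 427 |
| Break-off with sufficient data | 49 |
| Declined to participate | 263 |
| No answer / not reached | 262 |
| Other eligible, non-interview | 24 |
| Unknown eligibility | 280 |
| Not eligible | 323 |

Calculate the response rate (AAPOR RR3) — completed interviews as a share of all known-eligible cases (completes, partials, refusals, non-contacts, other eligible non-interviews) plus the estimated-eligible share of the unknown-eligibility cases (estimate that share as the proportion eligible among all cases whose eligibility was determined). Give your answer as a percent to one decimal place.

34.5%

Numerator = 427
Determined eligible = 427 + 49 + 263 + 262 + 24 = 1025
e = 1025 / (1025 + 323) = 1025 / 1348 = 0.7604
Eligible share of unknowns = 0.7604 × 280 = 212.91
Base = 1025 + 212.91 = 1237.91
RR3 = 427 / 1237.91 = 0.3449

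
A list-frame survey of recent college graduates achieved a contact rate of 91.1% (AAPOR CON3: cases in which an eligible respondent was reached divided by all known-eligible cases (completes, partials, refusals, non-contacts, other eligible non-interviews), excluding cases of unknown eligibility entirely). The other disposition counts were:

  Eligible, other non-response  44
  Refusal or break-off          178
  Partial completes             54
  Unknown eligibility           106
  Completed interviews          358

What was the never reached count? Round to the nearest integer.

62

Num = 358 + 54 + 178 + 44 = 634
CON3 = 634 / D = 0.911
D = 634 / 0.911 = 695.9
Rest of base = 634
never reached = 695.9 − 634 ≈ 62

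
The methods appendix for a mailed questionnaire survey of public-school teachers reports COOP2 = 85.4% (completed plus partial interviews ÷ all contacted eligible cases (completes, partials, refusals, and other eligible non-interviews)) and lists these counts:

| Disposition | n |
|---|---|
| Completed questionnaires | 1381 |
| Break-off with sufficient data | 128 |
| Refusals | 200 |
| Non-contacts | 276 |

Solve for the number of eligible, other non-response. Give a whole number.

Numerator → 1381 + 128 = 1509
COOP2 = 1509 / D = 0.854
D = 1509 / 0.854 = 1767.0
Other denominator terms total 1709
eligible, other non-response = 1767.0 − 1709 ≈ 58

58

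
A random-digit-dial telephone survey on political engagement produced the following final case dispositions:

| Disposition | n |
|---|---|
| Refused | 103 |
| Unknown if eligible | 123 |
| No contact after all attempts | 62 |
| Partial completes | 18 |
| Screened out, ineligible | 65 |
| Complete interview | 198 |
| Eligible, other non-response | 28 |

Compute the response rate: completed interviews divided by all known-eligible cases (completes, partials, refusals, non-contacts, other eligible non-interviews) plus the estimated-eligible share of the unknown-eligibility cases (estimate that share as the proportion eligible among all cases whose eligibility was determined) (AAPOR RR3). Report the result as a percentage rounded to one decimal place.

Top → 198
Eligible (known) → 198 + 18 + 103 + 62 + 28 = 409
e = 409 / (409 + 65) = 409 / 474 = 0.8629
e × U → 0.8629 × 123 = 106.14
Denom → 409 + 106.14 = 515.14
RR3 = 198 / 515.14 = 0.3844

38.4%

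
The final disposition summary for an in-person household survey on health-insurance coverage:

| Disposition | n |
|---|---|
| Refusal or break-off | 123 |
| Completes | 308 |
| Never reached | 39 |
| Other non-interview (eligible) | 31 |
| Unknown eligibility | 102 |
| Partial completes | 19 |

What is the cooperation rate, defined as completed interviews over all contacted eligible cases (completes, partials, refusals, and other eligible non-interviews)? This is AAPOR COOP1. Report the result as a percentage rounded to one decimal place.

64.0%

Num → 308
Denominator → 308 + 19 + 123 + 31 = 481
COOP1 = 308 / 481 = 0.6403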